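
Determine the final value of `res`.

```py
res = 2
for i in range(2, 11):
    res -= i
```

-52

i=2: res = 2-2 = 0
i=3: res = 0-3 = -3
i=4: res = (-3)-4 = -7
i=5: res = (-7)-5 = -12
i=6: res = (-12)-6 = -18
i=7: res = (-18)-7 = -25
i=8: res = (-25)-8 = -33
i=9: res = (-33)-9 = -42
i=10: res = (-42)-10 = -52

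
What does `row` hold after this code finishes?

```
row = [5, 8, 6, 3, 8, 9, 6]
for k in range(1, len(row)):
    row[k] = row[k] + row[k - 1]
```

k=1: row[1] = 8+5 = 13 → [5, 13, 6, 3, 8, 9, 6]
k=2: row[2] = 6+13 = 19 → [5, 13, 19, 3, 8, 9, 6]
k=3: row[3] = 3+19 = 22 → [5, 13, 19, 22, 8, 9, 6]
k=4: row[4] = 8+22 = 30 → [5, 13, 19, 22, 30, 9, 6]
k=5: row[5] = 9+30 = 39 → [5, 13, 19, 22, 30, 39, 6]
k=6: row[6] = 6+39 = 45 → [5, 13, 19, 22, 30, 39, 45]

[5, 13, 19, 22, 30, 39, 45]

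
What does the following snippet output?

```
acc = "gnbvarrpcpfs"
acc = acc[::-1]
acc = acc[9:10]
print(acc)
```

b

reverse → 'sfpcprravbng'
slice [9:10] → 'b'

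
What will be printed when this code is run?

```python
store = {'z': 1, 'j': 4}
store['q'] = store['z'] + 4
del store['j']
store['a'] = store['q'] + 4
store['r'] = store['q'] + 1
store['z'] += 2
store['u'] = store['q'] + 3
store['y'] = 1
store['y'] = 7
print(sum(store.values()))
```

store['q'] = store['z']+4 = 5 → {'z': 1, 'j': 4, 'q': 5}
del 'j' → {'z': 1, 'q': 5}
store['a'] = store['q']+4 = 9 → {'z': 1, 'q': 5, 'a': 9}
store['r'] = store['q']+1 = 6 → {'z': 1, 'q': 5, 'a': 9, 'r': 6}
store['z'] = 1+2 = 3 → {'z': 3, 'q': 5, 'a': 9, 'r': 6}
store['u'] = store['q']+3 = 8 → {'z': 3, 'q': 5, 'a': 9, 'r': 6, 'u': 8}
store['y'] = 1 → {'z': 3, 'q': 5, 'a': 9, 'r': 6, 'u': 8, 'y': 1}
store['y'] = 7 → {'z': 3, 'q': 5, 'a': 9, 'r': 6, 'u': 8, 'y': 7}
sum of values = 38

38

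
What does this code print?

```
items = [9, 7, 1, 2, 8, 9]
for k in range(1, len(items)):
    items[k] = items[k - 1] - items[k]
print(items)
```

[9, 2, 1, -1, -9, -18]

k=1: items[1] = 9-7 = 2 → [9, 2, 1, 2, 8, 9]
k=2: items[2] = 2-1 = 1 → [9, 2, 1, 2, 8, 9]
k=3: items[3] = 1-2 = -1 → [9, 2, 1, -1, 8, 9]
k=4: items[4] = (-1)-8 = -9 → [9, 2, 1, -1, -9, 9]
k=5: items[5] = (-9)-9 = -18 → [9, 2, 1, -1, -9, -18]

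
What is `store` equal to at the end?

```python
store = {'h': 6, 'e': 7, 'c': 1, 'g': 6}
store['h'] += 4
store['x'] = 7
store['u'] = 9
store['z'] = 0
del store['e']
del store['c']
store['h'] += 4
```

store['h'] = 6+4 = 10 → {'h': 10, 'e': 7, 'c': 1, 'g': 6}
store['x'] = 7 → {'h': 10, 'e': 7, 'c': 1, 'g': 6, 'x': 7}
store['u'] = 9 → {'h': 10, 'e': 7, 'c': 1, 'g': 6, 'x': 7, 'u': 9}
store['z'] = 0 → {'h': 10, 'e': 7, 'c': 1, 'g': 6, 'x': 7, 'u': 9, 'z': 0}
del 'e' → {'h': 10, 'c': 1, 'g': 6, 'x': 7, 'u': 9, 'z': 0}
del 'c' → {'h': 10, 'g': 6, 'x': 7, 'u': 9, 'z': 0}
store['h'] = 10+4 = 14 → {'h': 14, 'g': 6, 'x': 7, 'u': 9, 'z': 0}

{'h': 14, 'g': 6, 'x': 7, 'u': 9, 'z': 0}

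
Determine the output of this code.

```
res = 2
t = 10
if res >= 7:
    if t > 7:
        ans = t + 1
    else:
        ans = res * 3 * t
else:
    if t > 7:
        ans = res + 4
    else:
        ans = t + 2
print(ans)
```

res=2, t=10
res >= 7 is False; t > 7 is True
→ ans = res + 4 = 6

6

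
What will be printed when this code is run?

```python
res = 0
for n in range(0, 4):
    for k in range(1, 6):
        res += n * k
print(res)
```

n=0,k=1: res = 0+0 = 0
n=0,k=2: res = 0+0 = 0
n=0,k=3: res = 0+0 = 0
n=0,k=4: res = 0+0 = 0
n=0,k=5: res = 0+0 = 0
n=1,k=1: res = 0+1 = 1
n=1,k=2: res = 1+2 = 3
n=1,k=3: res = 3+3 = 6
n=1,k=4: res = 6+4 = 10
n=1,k=5: res = 10+5 = 15
n=2,k=1: res = 15+2 = 17
n=2,k=2: res = 17+4 = 21
n=2,k=3: res = 21+6 = 27
n=2,k=4: res = 27+8 = 35
n=2,k=5: res = 35+10 = 45
n=3,k=1: res = 45+3 = 48
n=3,k=2: res = 48+6 = 54
n=3,k=3: res = 54+9 = 63
n=3,k=4: res = 63+12 = 75
n=3,k=5: res = 75+15 = 90

90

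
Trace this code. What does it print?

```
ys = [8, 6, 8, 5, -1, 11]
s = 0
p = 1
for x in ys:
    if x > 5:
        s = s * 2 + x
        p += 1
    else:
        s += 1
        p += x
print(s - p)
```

x=8: >5, s = 0*2+8 = 8; p=2
x=6: >5, s = 8*2+6 = 22; p=3
x=8: >5, s = 22*2+8 = 52; p=4
x=5: not >5, s = 52+1 = 53; p=9
x=-1: not >5, s = 53+1 = 54; p=8
x=11: >5, s = 54*2+11 = 119; p=9
s-p = 119-9 = 110

110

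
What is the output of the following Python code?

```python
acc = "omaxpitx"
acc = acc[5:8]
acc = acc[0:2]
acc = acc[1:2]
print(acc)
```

slice [5:8] → 'itx'
slice [0:2] → 'it'
slice [1:2] → 't'

t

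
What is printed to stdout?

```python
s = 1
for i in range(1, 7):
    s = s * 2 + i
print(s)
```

i=1: s = 1*2+1 = 3
i=2: s = 3*2+2 = 8
i=3: s = 8*2+3 = 19
i=4: s = 19*2+4 = 42
i=5: s = 42*2+5 = 89
i=6: s = 89*2+6 = 184

184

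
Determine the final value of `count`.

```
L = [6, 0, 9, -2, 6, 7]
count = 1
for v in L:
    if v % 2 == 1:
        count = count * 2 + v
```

29

v=6: not odd
v=0: not odd
v=9: odd, count = 1*2+9 = 11
v=-2: not odd
v=6: not odd
v=7: odd, count = 11*2+7 = 29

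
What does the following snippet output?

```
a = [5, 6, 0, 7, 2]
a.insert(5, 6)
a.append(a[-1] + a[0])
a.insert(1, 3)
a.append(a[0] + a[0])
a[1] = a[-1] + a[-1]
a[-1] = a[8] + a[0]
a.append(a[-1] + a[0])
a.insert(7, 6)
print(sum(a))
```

insert 6 at 5 → [5, 6, 0, 7, 2, 6]
append a[-1]+a[0] = 6+5 = 11 → [5, 6, 0, 7, 2, 6, 11]
insert 3 at 1 → [5, 3, 6, 0, 7, 2, 6, 11]
append a[0]+a[0] = 5+5 = 10 → [5, 3, 6, 0, 7, 2, 6, 11, 10]
a[1] = a[-1]+a[-1] = 10+10 = 20 → [5, 20, 6, 0, 7, 2, 6, 11, 10]
a[-1] = a[8]+a[0] = 10+5 = 15 → [5, 20, 6, 0, 7, 2, 6, 11, 15]
append a[-1]+a[0] = 15+5 = 20 → [5, 20, 6, 0, 7, 2, 6, 11, 15, 20]
insert 6 at 7 → [5, 20, 6, 0, 7, 2, 6, 6, 11, 15, 20]
sum = 98

98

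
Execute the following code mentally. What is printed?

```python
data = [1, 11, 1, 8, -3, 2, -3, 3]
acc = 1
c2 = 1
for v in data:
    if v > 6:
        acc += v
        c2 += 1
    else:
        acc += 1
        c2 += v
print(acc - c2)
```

22

v=1: not >6, acc = 1+1 = 2; c2=2
v=11: >6, acc = 2+11 = 13; c2=3
v=1: not >6, acc = 13+1 = 14; c2=4
v=8: >6, acc = 14+8 = 22; c2=5
v=-3: not >6, acc = 22+1 = 23; c2=2
v=2: not >6, acc = 23+1 = 24; c2=4
v=-3: not >6, acc = 24+1 = 25; c2=1
v=3: not >6, acc = 25+1 = 26; c2=4
acc-c2 = 26-4 = 22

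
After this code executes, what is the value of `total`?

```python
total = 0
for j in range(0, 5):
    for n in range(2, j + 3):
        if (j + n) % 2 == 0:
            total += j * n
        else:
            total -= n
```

j=0,n=2: even sum, total = 0+0 = 0
j=1,n=2: odd sum, total = 0-2 = -2
j=1,n=3: even sum, total = (-2)+3 = 1
j=2,n=2: even sum, total = 1+4 = 5
j=2,n=3: odd sum, total = 5-3 = 2
j=2,n=4: even sum, total = 2+8 = 10
j=3,n=2: odd sum, total = 10-2 = 8
j=3,n=3: even sum, total = 8+9 = 17
j=3,n=4: odd sum, total = 17-4 = 13
j=3,n=5: even sum, total = 13+15 = 28
j=4,n=2: even sum, total = 28+8 = 36
j=4,n=3: odd sum, total = 36-3 = 33
j=4,n=4: even sum, total = 33+16 = 49
j=4,n=5: odd sum, total = 49-5 = 44
j=4,n=6: even sum, total = 44+24 = 68

68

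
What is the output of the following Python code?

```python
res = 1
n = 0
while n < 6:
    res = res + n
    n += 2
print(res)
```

7

n=0: res = 1+0 = 1
n=2: res = 1+2 = 3
n=4: res = 3+4 = 7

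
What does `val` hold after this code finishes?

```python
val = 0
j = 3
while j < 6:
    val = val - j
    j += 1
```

-12

j=3: val = 0-3 = -3
j=4: val = (-3)-4 = -7
j=5: val = (-7)-5 = -12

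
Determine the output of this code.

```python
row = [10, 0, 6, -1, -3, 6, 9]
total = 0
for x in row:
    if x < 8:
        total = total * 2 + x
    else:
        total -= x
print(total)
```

x=10: not <8, total = 0-10 = -10
x=0: <8, total = (-10)*2+0 = -20
x=6: <8, total = (-20)*2+6 = -34
x=-1: <8, total = (-34)*2+(-1) = -69
x=-3: <8, total = (-69)*2+(-3) = -141
x=6: <8, total = (-141)*2+6 = -276
x=9: not <8, total = (-276)-9 = -285

-285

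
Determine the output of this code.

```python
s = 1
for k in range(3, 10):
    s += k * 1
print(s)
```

43

k=3: s = 1+3*1 = 4
k=4: s = 4+4*1 = 8
k=5: s = 8+5*1 = 13
k=6: s = 13+6*1 = 19
k=7: s = 19+7*1 = 26
k=8: s = 26+8*1 = 34
k=9: s = 34+9*1 = 43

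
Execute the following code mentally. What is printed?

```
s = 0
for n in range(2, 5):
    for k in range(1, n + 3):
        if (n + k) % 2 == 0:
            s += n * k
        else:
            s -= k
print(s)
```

68

n=2,k=1: odd sum, s = 0-1 = -1
n=2,k=2: even sum, s = (-1)+4 = 3
n=2,k=3: odd sum, s = 3-3 = 0
n=2,k=4: even sum, s = 0+8 = 8
n=3,k=1: even sum, s = 8+3 = 11
n=3,k=2: odd sum, s = 11-2 = 9
n=3,k=3: even sum, s = 9+9 = 18
n=3,k=4: odd sum, s = 18-4 = 14
n=3,k=5: even sum, s = 14+15 = 29
n=4,k=1: odd sum, s = 29-1 = 28
n=4,k=2: even sum, s = 28+8 = 36
n=4,k=3: odd sum, s = 36-3 = 33
n=4,k=4: even sum, s = 33+16 = 49
n=4,k=5: odd sum, s = 49-5 = 44
n=4,k=6: even sum, s = 44+24 = 68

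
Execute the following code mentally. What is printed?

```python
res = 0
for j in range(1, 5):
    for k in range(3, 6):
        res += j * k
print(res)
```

j=1,k=3: res = 0+3 = 3
j=1,k=4: res = 3+4 = 7
j=1,k=5: res = 7+5 = 12
j=2,k=3: res = 12+6 = 18
j=2,k=4: res = 18+8 = 26
j=2,k=5: res = 26+10 = 36
j=3,k=3: res = 36+9 = 45
j=3,k=4: res = 45+12 = 57
j=3,k=5: res = 57+15 = 72
j=4,k=3: res = 72+12 = 84
j=4,k=4: res = 84+16 = 100
j=4,k=5: res = 100+20 = 120

120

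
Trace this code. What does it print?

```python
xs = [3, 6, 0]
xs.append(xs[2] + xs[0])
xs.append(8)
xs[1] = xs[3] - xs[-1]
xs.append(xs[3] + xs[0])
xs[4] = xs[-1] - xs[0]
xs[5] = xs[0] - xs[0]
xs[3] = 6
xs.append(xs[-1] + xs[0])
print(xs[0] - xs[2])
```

3

append xs[2]+xs[0] = 0+3 = 3 → [3, 6, 0, 3]
append 8 → [3, 6, 0, 3, 8]
xs[1] = xs[3]-xs[-1] = 3-8 = -5 → [3, -5, 0, 3, 8]
append xs[3]+xs[0] = 3+3 = 6 → [3, -5, 0, 3, 8, 6]
xs[4] = xs[-1]-xs[0] = 6-3 = 3 → [3, -5, 0, 3, 3, 6]
xs[5] = xs[0]-xs[0] = 3-3 = 0 → [3, -5, 0, 3, 3, 0]
xs[3] = 6 → [3, -5, 0, 6, 3, 0]
append xs[-1]+xs[0] = 0+3 = 3 → [3, -5, 0, 6, 3, 0, 3]
xs[0]-xs[2] = 3-0 = 3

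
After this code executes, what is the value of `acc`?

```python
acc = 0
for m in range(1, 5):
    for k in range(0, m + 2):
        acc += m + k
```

84

m=1,k=0: acc = 0+1 = 1
m=1,k=1: acc = 1+2 = 3
m=1,k=2: acc = 3+3 = 6
m=2,k=0: acc = 6+2 = 8
m=2,k=1: acc = 8+3 = 11
m=2,k=2: acc = 11+4 = 15
m=2,k=3: acc = 15+5 = 20
m=3,k=0: acc = 20+3 = 23
m=3,k=1: acc = 23+4 = 27
m=3,k=2: acc = 27+5 = 32
m=3,k=3: acc = 32+6 = 38
m=3,k=4: acc = 38+7 = 45
m=4,k=0: acc = 45+4 = 49
m=4,k=1: acc = 49+5 = 54
m=4,k=2: acc = 54+6 = 60
m=4,k=3: acc = 60+7 = 67
m=4,k=4: acc = 67+8 = 75
m=4,k=5: acc = 75+9 = 84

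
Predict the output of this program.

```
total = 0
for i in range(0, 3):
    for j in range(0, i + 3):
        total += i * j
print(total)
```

i=0,j=0: total = 0+0 = 0
i=0,j=1: total = 0+0 = 0
i=0,j=2: total = 0+0 = 0
i=1,j=0: total = 0+0 = 0
i=1,j=1: total = 0+1 = 1
i=1,j=2: total = 1+2 = 3
i=1,j=3: total = 3+3 = 6
i=2,j=0: total = 6+0 = 6
i=2,j=1: total = 6+2 = 8
i=2,j=2: total = 8+4 = 12
i=2,j=3: total = 12+6 = 18
i=2,j=4: total = 18+8 = 26

26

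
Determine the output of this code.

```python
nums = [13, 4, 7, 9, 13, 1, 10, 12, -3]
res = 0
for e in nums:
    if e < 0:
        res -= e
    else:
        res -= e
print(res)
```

-66

e=13: not <0, res = 0-13 = -13
e=4: not <0, res = (-13)-4 = -17
e=7: not <0, res = (-17)-7 = -24
e=9: not <0, res = (-24)-9 = -33
e=13: not <0, res = (-33)-13 = -46
e=1: not <0, res = (-46)-1 = -47
e=10: not <0, res = (-47)-10 = -57
e=12: not <0, res = (-57)-12 = -69
e=-3: <0, res = (-69)-(-3) = -66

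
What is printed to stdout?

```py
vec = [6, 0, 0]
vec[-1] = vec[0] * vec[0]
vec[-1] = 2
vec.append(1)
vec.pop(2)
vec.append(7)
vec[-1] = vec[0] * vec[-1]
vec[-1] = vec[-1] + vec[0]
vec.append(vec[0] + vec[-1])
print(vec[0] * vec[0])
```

vec[-1] = vec[0]*vec[0] = 6*6 = 36 → [6, 0, 36]
vec[-1] = 2 → [6, 0, 2]
append 1 → [6, 0, 2, 1]
pop(2) removes 2 → [6, 0, 1]
append 7 → [6, 0, 1, 7]
vec[-1] = vec[0]*vec[-1] = 6*7 = 42 → [6, 0, 1, 42]
vec[-1] = vec[-1]+vec[0] = 42+6 = 48 → [6, 0, 1, 48]
append vec[0]+vec[-1] = 6+48 = 54 → [6, 0, 1, 48, 54]
vec[0]*vec[0] = 6*6 = 36

36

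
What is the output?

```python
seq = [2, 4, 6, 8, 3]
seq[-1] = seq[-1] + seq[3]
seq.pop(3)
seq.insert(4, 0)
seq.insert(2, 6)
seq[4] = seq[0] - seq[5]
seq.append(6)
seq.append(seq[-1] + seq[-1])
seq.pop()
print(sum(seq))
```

26

seq[-1] = seq[-1]+seq[3] = 3+8 = 11 → [2, 4, 6, 8, 11]
pop(3) removes 8 → [2, 4, 6, 11]
insert 0 at 4 → [2, 4, 6, 11, 0]
insert 6 at 2 → [2, 4, 6, 6, 11, 0]
seq[4] = seq[0]-seq[5] = 2-0 = 2 → [2, 4, 6, 6, 2, 0]
append 6 → [2, 4, 6, 6, 2, 0, 6]
append seq[-1]+seq[-1] = 6+6 = 12 → [2, 4, 6, 6, 2, 0, 6, 12]
pop() removes 12 → [2, 4, 6, 6, 2, 0, 6]
sum = 26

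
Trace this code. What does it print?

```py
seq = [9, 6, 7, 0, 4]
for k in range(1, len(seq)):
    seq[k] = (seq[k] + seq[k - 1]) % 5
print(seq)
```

k=1: seq[1] = (6+9)%5 = 0 → [9, 0, 7, 0, 4]
k=2: seq[2] = (7+0)%5 = 2 → [9, 0, 2, 0, 4]
k=3: seq[3] = (0+2)%5 = 2 → [9, 0, 2, 2, 4]
k=4: seq[4] = (4+2)%5 = 1 → [9, 0, 2, 2, 1]

[9, 0, 2, 2, 1]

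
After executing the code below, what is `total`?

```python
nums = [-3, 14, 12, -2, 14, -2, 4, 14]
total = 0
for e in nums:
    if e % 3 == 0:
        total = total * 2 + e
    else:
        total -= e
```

e=-3: %3==0, total = 0*2+(-3) = -3
e=14: not %3==0, total = (-3)-14 = -17
e=12: %3==0, total = (-17)*2+12 = -22
e=-2: not %3==0, total = (-22)-(-2) = -20
e=14: not %3==0, total = (-20)-14 = -34
e=-2: not %3==0, total = (-34)-(-2) = -32
e=4: not %3==0, total = (-32)-4 = -36
e=14: not %3==0, total = (-36)-14 = -50

-50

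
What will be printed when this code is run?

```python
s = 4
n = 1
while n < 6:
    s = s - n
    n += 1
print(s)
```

-11

n=1: s = 4-1 = 3
n=2: s = 3-2 = 1
n=3: s = 1-3 = -2
n=4: s = (-2)-4 = -6
n=5: s = (-6)-5 = -11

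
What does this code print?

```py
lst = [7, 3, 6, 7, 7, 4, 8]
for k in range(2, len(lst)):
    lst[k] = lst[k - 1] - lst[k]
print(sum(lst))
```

-70

k=2: lst[2] = 3-6 = -3 → [7, 3, -3, 7, 7, 4, 8]
k=3: lst[3] = (-3)-7 = -10 → [7, 3, -3, -10, 7, 4, 8]
k=4: lst[4] = (-10)-7 = -17 → [7, 3, -3, -10, -17, 4, 8]
k=5: lst[5] = (-17)-4 = -21 → [7, 3, -3, -10, -17, -21, 8]
k=6: lst[6] = (-21)-8 = -29 → [7, 3, -3, -10, -17, -21, -29]
sum = -70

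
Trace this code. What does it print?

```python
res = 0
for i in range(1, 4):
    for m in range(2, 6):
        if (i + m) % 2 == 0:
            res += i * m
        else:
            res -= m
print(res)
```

i=1,m=2: odd sum, res = 0-2 = -2
i=1,m=3: even sum, res = (-2)+3 = 1
i=1,m=4: odd sum, res = 1-4 = -3
i=1,m=5: even sum, res = (-3)+5 = 2
i=2,m=2: even sum, res = 2+4 = 6
i=2,m=3: odd sum, res = 6-3 = 3
i=2,m=4: even sum, res = 3+8 = 11
i=2,m=5: odd sum, res = 11-5 = 6
i=3,m=2: odd sum, res = 6-2 = 4
i=3,m=3: even sum, res = 4+9 = 13
i=3,m=4: odd sum, res = 13-4 = 9
i=3,m=5: even sum, res = 9+15 = 24

24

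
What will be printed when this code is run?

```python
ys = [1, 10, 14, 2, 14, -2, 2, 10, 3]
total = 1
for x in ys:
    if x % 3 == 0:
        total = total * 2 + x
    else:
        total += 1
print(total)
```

x=1: not %3==0, total = 1+1 = 2
x=10: not %3==0, total = 2+1 = 3
x=14: not %3==0, total = 3+1 = 4
x=2: not %3==0, total = 4+1 = 5
x=14: not %3==0, total = 5+1 = 6
x=-2: not %3==0, total = 6+1 = 7
x=2: not %3==0, total = 7+1 = 8
x=10: not %3==0, total = 8+1 = 9
x=3: %3==0, total = 9*2+3 = 21

21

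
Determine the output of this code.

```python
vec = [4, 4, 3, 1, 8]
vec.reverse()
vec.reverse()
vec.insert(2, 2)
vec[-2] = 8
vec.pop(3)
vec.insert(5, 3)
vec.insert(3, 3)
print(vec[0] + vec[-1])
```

7

reverse → [8, 1, 3, 4, 4]
reverse → [4, 4, 3, 1, 8]
insert 2 at 2 → [4, 4, 2, 3, 1, 8]
vec[-2] = 8 → [4, 4, 2, 3, 8, 8]
pop(3) removes 3 → [4, 4, 2, 8, 8]
insert 3 at 5 → [4, 4, 2, 8, 8, 3]
insert 3 at 3 → [4, 4, 2, 3, 8, 8, 3]
vec[0]+vec[-1] = 4+3 = 7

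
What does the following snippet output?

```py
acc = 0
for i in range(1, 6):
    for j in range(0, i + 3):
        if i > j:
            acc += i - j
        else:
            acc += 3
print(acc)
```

i=1,j=0: 1>0, acc = 0+1 = 1
i=1,j=1: not 1>1, acc = 1+3 = 4
i=1,j=2: not 1>2, acc = 4+3 = 7
i=1,j=3: not 1>3, acc = 7+3 = 10
i=2,j=0: 2>0, acc = 10+2 = 12
i=2,j=1: 2>1, acc = 12+1 = 13
i=2,j=2: not 2>2, acc = 13+3 = 16
i=2,j=3: not 2>3, acc = 16+3 = 19
i=2,j=4: not 2>4, acc = 19+3 = 22
i=3,j=0: 3>0, acc = 22+3 = 25
i=3,j=1: 3>1, acc = 25+2 = 27
i=3,j=2: 3>2, acc = 27+1 = 28
i=3,j=3: not 3>3, acc = 28+3 = 31
i=3,j=4: not 3>4, acc = 31+3 = 34
i=3,j=5: not 3>5, acc = 34+3 = 37
i=4,j=0: 4>0, acc = 37+4 = 41
i=4,j=1: 4>1, acc = 41+3 = 44
i=4,j=2: 4>2, acc = 44+2 = 46
i=4,j=3: 4>3, acc = 46+1 = 47
i=4,j=4: not 4>4, acc = 47+3 = 50
i=4,j=5: not 4>5, acc = 50+3 = 53
i=4,j=6: not 4>6, acc = 53+3 = 56
i=5,j=0: 5>0, acc = 56+5 = 61
i=5,j=1: 5>1, acc = 61+4 = 65
i=5,j=2: 5>2, acc = 65+3 = 68
i=5,j=3: 5>3, acc = 68+2 = 70
i=5,j=4: 5>4, acc = 70+1 = 71
i=5,j=5: not 5>5, acc = 71+3 = 74
i=5,j=6: not 5>6, acc = 74+3 = 77
i=5,j=7: not 5>7, acc = 77+3 = 80

80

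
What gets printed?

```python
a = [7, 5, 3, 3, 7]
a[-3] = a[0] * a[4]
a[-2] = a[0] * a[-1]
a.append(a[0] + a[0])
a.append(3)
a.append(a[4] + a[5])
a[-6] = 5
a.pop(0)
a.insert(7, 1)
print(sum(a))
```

105

a[-3] = a[0]*a[4] = 7*7 = 49 → [7, 5, 49, 3, 7]
a[-2] = a[0]*a[-1] = 7*7 = 49 → [7, 5, 49, 49, 7]
append a[0]+a[0] = 7+7 = 14 → [7, 5, 49, 49, 7, 14]
append 3 → [7, 5, 49, 49, 7, 14, 3]
append a[4]+a[5] = 7+14 = 21 → [7, 5, 49, 49, 7, 14, 3, 21]
a[-6] = 5 → [7, 5, 5, 49, 7, 14, 3, 21]
pop(0) removes 7 → [5, 5, 49, 7, 14, 3, 21]
insert 1 at 7 → [5, 5, 49, 7, 14, 3, 21, 1]
sum = 105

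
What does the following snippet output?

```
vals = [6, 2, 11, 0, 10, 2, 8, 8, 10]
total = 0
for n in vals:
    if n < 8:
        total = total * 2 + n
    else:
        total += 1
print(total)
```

67

n=6: <8, total = 0*2+6 = 6
n=2: <8, total = 6*2+2 = 14
n=11: not <8, total = 14+1 = 15
n=0: <8, total = 15*2+0 = 30
n=10: not <8, total = 30+1 = 31
n=2: <8, total = 31*2+2 = 64
n=8: not <8, total = 64+1 = 65
n=8: not <8, total = 65+1 = 66
n=10: not <8, total = 66+1 = 67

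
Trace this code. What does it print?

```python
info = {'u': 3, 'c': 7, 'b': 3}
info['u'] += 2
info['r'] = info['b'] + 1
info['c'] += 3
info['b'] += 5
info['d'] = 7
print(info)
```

info['u'] = 3+2 = 5 → {'u': 5, 'c': 7, 'b': 3}
info['r'] = info['b']+1 = 4 → {'u': 5, 'c': 7, 'b': 3, 'r': 4}
info['c'] = 7+3 = 10 → {'u': 5, 'c': 10, 'b': 3, 'r': 4}
info['b'] = 3+5 = 8 → {'u': 5, 'c': 10, 'b': 8, 'r': 4}
info['d'] = 7 → {'u': 5, 'c': 10, 'b': 8, 'r': 4, 'd': 7}

{'u': 5, 'c': 10, 'b': 8, 'r': 4, 'd': 7}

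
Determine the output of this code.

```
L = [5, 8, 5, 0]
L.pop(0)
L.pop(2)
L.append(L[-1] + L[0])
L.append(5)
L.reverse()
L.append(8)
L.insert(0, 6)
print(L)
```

[6, 5, 13, 5, 8, 8]

pop(0) removes 5 → [8, 5, 0]
pop(2) removes 0 → [8, 5]
append L[-1]+L[0] = 5+8 = 13 → [8, 5, 13]
append 5 → [8, 5, 13, 5]
reverse → [5, 13, 5, 8]
append 8 → [5, 13, 5, 8, 8]
insert 6 at 0 → [6, 5, 13, 5, 8, 8]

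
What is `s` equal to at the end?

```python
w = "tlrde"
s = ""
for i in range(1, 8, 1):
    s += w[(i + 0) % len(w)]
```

i=1: add w[1]='l' → 'l'
i=2: add w[2]='r' → 'lr'
i=3: add w[3]='d' → 'lrd'
i=4: add w[4]='e' → 'lrde'
i=5: add w[0]='t' → 'lrdet'
i=6: add w[1]='l' → 'lrdetl'
i=7: add w[2]='r' → 'lrdetlr'

'lrdetlr'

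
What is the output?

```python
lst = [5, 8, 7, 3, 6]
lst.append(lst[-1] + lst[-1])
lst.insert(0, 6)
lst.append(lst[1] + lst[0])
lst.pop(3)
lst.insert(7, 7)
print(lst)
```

[6, 5, 8, 3, 6, 12, 11, 7]

append lst[-1]+lst[-1] = 6+6 = 12 → [5, 8, 7, 3, 6, 12]
insert 6 at 0 → [6, 5, 8, 7, 3, 6, 12]
append lst[1]+lst[0] = 5+6 = 11 → [6, 5, 8, 7, 3, 6, 12, 11]
pop(3) removes 7 → [6, 5, 8, 3, 6, 12, 11]
insert 7 at 7 → [6, 5, 8, 3, 6, 12, 11, 7]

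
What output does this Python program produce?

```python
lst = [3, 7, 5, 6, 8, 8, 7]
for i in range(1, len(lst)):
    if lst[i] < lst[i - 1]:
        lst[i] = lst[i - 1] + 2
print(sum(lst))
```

i=1: 7>=3, unchanged → [3, 7, 5, 6, 8, 8, 7]
i=2: 5<7, lst[2] = 7+2 = 9 → [3, 7, 9, 6, 8, 8, 7]
i=3: 6<9, lst[3] = 9+2 = 11 → [3, 7, 9, 11, 8, 8, 7]
i=4: 8<11, lst[4] = 11+2 = 13 → [3, 7, 9, 11, 13, 8, 7]
i=5: 8<13, lst[5] = 13+2 = 15 → [3, 7, 9, 11, 13, 15, 7]
i=6: 7<15, lst[6] = 15+2 = 17 → [3, 7, 9, 11, 13, 15, 17]
sum = 75

75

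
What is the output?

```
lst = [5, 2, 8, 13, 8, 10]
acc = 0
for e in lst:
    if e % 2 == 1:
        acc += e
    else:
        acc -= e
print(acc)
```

-10

e=5: odd, acc = 0+5 = 5
e=2: not odd, acc = 5-2 = 3
e=8: not odd, acc = 3-8 = -5
e=13: odd, acc = (-5)+13 = 8
e=8: not odd, acc = 8-8 = 0
e=10: not odd, acc = 0-10 = -10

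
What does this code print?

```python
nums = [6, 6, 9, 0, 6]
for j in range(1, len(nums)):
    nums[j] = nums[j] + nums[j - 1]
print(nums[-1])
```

27

j=1: nums[1] = 6+6 = 12 → [6, 12, 9, 0, 6]
j=2: nums[2] = 9+12 = 21 → [6, 12, 21, 0, 6]
j=3: nums[3] = 0+21 = 21 → [6, 12, 21, 21, 6]
j=4: nums[4] = 6+21 = 27 → [6, 12, 21, 21, 27]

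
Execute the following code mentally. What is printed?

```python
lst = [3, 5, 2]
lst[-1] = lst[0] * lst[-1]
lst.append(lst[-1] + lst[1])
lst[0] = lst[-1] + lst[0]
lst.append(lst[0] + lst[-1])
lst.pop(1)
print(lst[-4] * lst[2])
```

lst[-1] = lst[0]*lst[-1] = 3*2 = 6 → [3, 5, 6]
append lst[-1]+lst[1] = 6+5 = 11 → [3, 5, 6, 11]
lst[0] = lst[-1]+lst[0] = 11+3 = 14 → [14, 5, 6, 11]
append lst[0]+lst[-1] = 14+11 = 25 → [14, 5, 6, 11, 25]
pop(1) removes 5 → [14, 6, 11, 25]
lst[-4]*lst[2] = 14*11 = 154

154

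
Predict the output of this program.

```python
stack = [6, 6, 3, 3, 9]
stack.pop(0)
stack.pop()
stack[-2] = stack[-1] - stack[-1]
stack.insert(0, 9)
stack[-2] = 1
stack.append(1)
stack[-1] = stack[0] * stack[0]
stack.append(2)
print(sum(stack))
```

102

pop(0) removes 6 → [6, 3, 3, 9]
pop() removes 9 → [6, 3, 3]
stack[-2] = stack[-1]-stack[-1] = 3-3 = 0 → [6, 0, 3]
insert 9 at 0 → [9, 6, 0, 3]
stack[-2] = 1 → [9, 6, 1, 3]
append 1 → [9, 6, 1, 3, 1]
stack[-1] = stack[0]*stack[0] = 9*9 = 81 → [9, 6, 1, 3, 81]
append 2 → [9, 6, 1, 3, 81, 2]
sum = 102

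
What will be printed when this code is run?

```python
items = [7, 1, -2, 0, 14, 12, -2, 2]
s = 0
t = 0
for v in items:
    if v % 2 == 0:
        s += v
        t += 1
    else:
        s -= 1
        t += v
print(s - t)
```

8

v=7: not even, s = 0-1 = -1; t=7
v=1: not even, s = (-1)-1 = -2; t=8
v=-2: even, s = (-2)+(-2) = -4; t=9
v=0: even, s = (-4)+0 = -4; t=10
v=14: even, s = (-4)+14 = 10; t=11
v=12: even, s = 10+12 = 22; t=12
v=-2: even, s = 22+(-2) = 20; t=13
v=2: even, s = 20+2 = 22; t=14
s-t = 22-14 = 8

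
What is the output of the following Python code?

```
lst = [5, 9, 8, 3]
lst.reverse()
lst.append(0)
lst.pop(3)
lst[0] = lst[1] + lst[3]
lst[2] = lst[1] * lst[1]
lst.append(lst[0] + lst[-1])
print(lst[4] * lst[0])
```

64

reverse → [3, 8, 9, 5]
append 0 → [3, 8, 9, 5, 0]
pop(3) removes 5 → [3, 8, 9, 0]
lst[0] = lst[1]+lst[3] = 8+0 = 8 → [8, 8, 9, 0]
lst[2] = lst[1]*lst[1] = 8*8 = 64 → [8, 8, 64, 0]
append lst[0]+lst[-1] = 8+0 = 8 → [8, 8, 64, 0, 8]
lst[4]*lst[0] = 8*8 = 64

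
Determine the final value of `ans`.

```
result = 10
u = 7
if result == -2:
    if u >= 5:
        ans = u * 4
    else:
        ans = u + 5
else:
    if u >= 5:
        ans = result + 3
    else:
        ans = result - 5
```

13

result=10, u=7
result == -2 is False; u >= 5 is True
→ ans = result + 3 = 13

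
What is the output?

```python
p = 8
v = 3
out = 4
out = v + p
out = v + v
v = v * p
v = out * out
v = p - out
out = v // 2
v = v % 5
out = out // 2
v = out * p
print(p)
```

8

out = 3+8 = 11
out = 3+3 = 6
v = 3*8 = 24
v = 6*6 = 36
v = 8-6 = 2
out = 2//2 = 1
v = 2%5 = 2
out = 1//2 = 0
v = 0*8 = 0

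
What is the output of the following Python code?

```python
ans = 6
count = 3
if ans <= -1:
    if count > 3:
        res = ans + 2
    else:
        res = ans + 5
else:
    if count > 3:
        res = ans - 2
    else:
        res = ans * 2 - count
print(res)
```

ans=6, count=3
ans <= -1 is False; count > 3 is False
→ res = ans * 2 - count = 9

9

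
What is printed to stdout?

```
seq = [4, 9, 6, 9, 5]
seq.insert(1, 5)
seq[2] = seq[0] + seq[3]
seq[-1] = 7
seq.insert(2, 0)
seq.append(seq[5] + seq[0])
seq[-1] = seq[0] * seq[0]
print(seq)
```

insert 5 at 1 → [4, 5, 9, 6, 9, 5]
seq[2] = seq[0]+seq[3] = 4+6 = 10 → [4, 5, 10, 6, 9, 5]
seq[-1] = 7 → [4, 5, 10, 6, 9, 7]
insert 0 at 2 → [4, 5, 0, 10, 6, 9, 7]
append seq[5]+seq[0] = 9+4 = 13 → [4, 5, 0, 10, 6, 9, 7, 13]
seq[-1] = seq[0]*seq[0] = 4*4 = 16 → [4, 5, 0, 10, 6, 9, 7, 16]

[4, 5, 0, 10, 6, 9, 7, 16]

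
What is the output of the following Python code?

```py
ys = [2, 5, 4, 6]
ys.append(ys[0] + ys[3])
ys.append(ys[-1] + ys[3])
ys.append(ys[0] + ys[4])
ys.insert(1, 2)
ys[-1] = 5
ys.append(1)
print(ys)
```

append ys[0]+ys[3] = 2+6 = 8 → [2, 5, 4, 6, 8]
append ys[-1]+ys[3] = 8+6 = 14 → [2, 5, 4, 6, 8, 14]
append ys[0]+ys[4] = 2+8 = 10 → [2, 5, 4, 6, 8, 14, 10]
insert 2 at 1 → [2, 2, 5, 4, 6, 8, 14, 10]
ys[-1] = 5 → [2, 2, 5, 4, 6, 8, 14, 5]
append 1 → [2, 2, 5, 4, 6, 8, 14, 5, 1]

[2, 2, 5, 4, 6, 8, 14, 5, 1]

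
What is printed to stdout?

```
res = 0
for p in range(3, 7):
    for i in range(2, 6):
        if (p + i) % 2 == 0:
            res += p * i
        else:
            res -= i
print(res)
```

96

p=3,i=2: odd sum, res = 0-2 = -2
p=3,i=3: even sum, res = (-2)+9 = 7
p=3,i=4: odd sum, res = 7-4 = 3
p=3,i=5: even sum, res = 3+15 = 18
p=4,i=2: even sum, res = 18+8 = 26
p=4,i=3: odd sum, res = 26-3 = 23
p=4,i=4: even sum, res = 23+16 = 39
p=4,i=5: odd sum, res = 39-5 = 34
p=5,i=2: odd sum, res = 34-2 = 32
p=5,i=3: even sum, res = 32+15 = 47
p=5,i=4: odd sum, res = 47-4 = 43
p=5,i=5: even sum, res = 43+25 = 68
p=6,i=2: even sum, res = 68+12 = 80
p=6,i=3: odd sum, res = 80-3 = 77
p=6,i=4: even sum, res = 77+24 = 101
p=6,i=5: odd sum, res = 101-5 = 96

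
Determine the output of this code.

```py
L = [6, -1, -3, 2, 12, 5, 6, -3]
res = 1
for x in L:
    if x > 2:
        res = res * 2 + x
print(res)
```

128

x=6: >2, res = 1*2+6 = 8
x=-1: not >2
x=-3: not >2
x=2: not >2
x=12: >2, res = 8*2+12 = 28
x=5: >2, res = 28*2+5 = 61
x=6: >2, res = 61*2+6 = 128
x=-3: not >2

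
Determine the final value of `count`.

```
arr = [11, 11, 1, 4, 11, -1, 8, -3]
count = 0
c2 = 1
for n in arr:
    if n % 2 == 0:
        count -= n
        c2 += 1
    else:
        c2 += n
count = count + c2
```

n=11: not even; c2=12
n=11: not even; c2=23
n=1: not even; c2=24
n=4: even, count = 0-4 = -4; c2=25
n=11: not even; c2=36
n=-1: not even; c2=35
n=8: even, count = (-4)-8 = -12; c2=36
n=-3: not even; c2=33
count+c2 = (-12)+33 = 21

21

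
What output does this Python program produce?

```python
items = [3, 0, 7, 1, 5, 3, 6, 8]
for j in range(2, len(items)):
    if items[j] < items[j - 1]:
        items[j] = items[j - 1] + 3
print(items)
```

[3, 0, 7, 10, 13, 16, 19, 22]

j=2: 7>=0, unchanged → [3, 0, 7, 1, 5, 3, 6, 8]
j=3: 1<7, items[3] = 7+3 = 10 → [3, 0, 7, 10, 5, 3, 6, 8]
j=4: 5<10, items[4] = 10+3 = 13 → [3, 0, 7, 10, 13, 3, 6, 8]
j=5: 3<13, items[5] = 13+3 = 16 → [3, 0, 7, 10, 13, 16, 6, 8]
j=6: 6<16, items[6] = 16+3 = 19 → [3, 0, 7, 10, 13, 16, 19, 8]
j=7: 8<19, items[7] = 19+3 = 22 → [3, 0, 7, 10, 13, 16, 19, 22]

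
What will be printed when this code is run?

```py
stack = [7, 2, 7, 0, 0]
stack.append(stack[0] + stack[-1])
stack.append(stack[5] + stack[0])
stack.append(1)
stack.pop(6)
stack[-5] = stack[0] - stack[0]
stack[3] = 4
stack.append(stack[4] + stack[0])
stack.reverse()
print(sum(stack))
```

28

append stack[0]+stack[-1] = 7+0 = 7 → [7, 2, 7, 0, 0, 7]
append stack[5]+stack[0] = 7+7 = 14 → [7, 2, 7, 0, 0, 7, 14]
append 1 → [7, 2, 7, 0, 0, 7, 14, 1]
pop(6) removes 14 → [7, 2, 7, 0, 0, 7, 1]
stack[-5] = stack[0]-stack[0] = 7-7 = 0 → [7, 2, 0, 0, 0, 7, 1]
stack[3] = 4 → [7, 2, 0, 4, 0, 7, 1]
append stack[4]+stack[0] = 0+7 = 7 → [7, 2, 0, 4, 0, 7, 1, 7]
reverse → [7, 1, 7, 0, 4, 0, 2, 7]
sum = 28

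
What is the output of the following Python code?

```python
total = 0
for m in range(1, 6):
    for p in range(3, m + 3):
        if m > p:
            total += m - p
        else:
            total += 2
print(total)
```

m=1,p=3: not 1>3, total = 0+2 = 2
m=2,p=3: not 2>3, total = 2+2 = 4
m=2,p=4: not 2>4, total = 4+2 = 6
m=3,p=3: not 3>3, total = 6+2 = 8
m=3,p=4: not 3>4, total = 8+2 = 10
m=3,p=5: not 3>5, total = 10+2 = 12
m=4,p=3: 4>3, total = 12+1 = 13
m=4,p=4: not 4>4, total = 13+2 = 15
m=4,p=5: not 4>5, total = 15+2 = 17
m=4,p=6: not 4>6, total = 17+2 = 19
m=5,p=3: 5>3, total = 19+2 = 21
m=5,p=4: 5>4, total = 21+1 = 22
m=5,p=5: not 5>5, total = 22+2 = 24
m=5,p=6: not 5>6, total = 24+2 = 26
m=5,p=7: not 5>7, total = 26+2 = 28

28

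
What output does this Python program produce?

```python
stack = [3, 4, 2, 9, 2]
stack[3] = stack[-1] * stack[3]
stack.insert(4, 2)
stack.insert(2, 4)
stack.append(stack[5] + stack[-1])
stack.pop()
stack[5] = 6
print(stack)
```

[3, 4, 4, 2, 18, 6, 2]

stack[3] = stack[-1]*stack[3] = 2*9 = 18 → [3, 4, 2, 18, 2]
insert 2 at 4 → [3, 4, 2, 18, 2, 2]
insert 4 at 2 → [3, 4, 4, 2, 18, 2, 2]
append stack[5]+stack[-1] = 2+2 = 4 → [3, 4, 4, 2, 18, 2, 2, 4]
pop() removes 4 → [3, 4, 4, 2, 18, 2, 2]
stack[5] = 6 → [3, 4, 4, 2, 18, 6, 2]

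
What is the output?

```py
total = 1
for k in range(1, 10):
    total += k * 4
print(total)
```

k=1: total = 1+1*4 = 5
k=2: total = 5+2*4 = 13
k=3: total = 13+3*4 = 25
k=4: total = 25+4*4 = 41
k=5: total = 41+5*4 = 61
k=6: total = 61+6*4 = 85
k=7: total = 85+7*4 = 113
k=8: total = 113+8*4 = 145
k=9: total = 145+9*4 = 181

181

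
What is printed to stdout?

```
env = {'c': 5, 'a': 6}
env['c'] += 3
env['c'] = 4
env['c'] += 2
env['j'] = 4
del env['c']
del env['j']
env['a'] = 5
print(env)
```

{'a': 5}

env['c'] = 5+3 = 8 → {'c': 8, 'a': 6}
env['c'] = 4 → {'c': 4, 'a': 6}
env['c'] = 4+2 = 6 → {'c': 6, 'a': 6}
env['j'] = 4 → {'c': 6, 'a': 6, 'j': 4}
del 'c' → {'a': 6, 'j': 4}
del 'j' → {'a': 6}
env['a'] = 5 → {'a': 5}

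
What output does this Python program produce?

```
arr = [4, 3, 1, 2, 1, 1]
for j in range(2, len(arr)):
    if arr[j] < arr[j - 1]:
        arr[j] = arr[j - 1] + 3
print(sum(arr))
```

j=2: 1<3, arr[2] = 3+3 = 6 → [4, 3, 6, 2, 1, 1]
j=3: 2<6, arr[3] = 6+3 = 9 → [4, 3, 6, 9, 1, 1]
j=4: 1<9, arr[4] = 9+3 = 12 → [4, 3, 6, 9, 12, 1]
j=5: 1<12, arr[5] = 12+3 = 15 → [4, 3, 6, 9, 12, 15]
sum = 49

49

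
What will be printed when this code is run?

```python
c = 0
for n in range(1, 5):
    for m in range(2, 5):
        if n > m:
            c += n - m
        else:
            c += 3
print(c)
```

31

n=1,m=2: not 1>2, c = 0+3 = 3
n=1,m=3: not 1>3, c = 3+3 = 6
n=1,m=4: not 1>4, c = 6+3 = 9
n=2,m=2: not 2>2, c = 9+3 = 12
n=2,m=3: not 2>3, c = 12+3 = 15
n=2,m=4: not 2>4, c = 15+3 = 18
n=3,m=2: 3>2, c = 18+1 = 19
n=3,m=3: not 3>3, c = 19+3 = 22
n=3,m=4: not 3>4, c = 22+3 = 25
n=4,m=2: 4>2, c = 25+2 = 27
n=4,m=3: 4>3, c = 27+1 = 28
n=4,m=4: not 4>4, c = 28+3 = 31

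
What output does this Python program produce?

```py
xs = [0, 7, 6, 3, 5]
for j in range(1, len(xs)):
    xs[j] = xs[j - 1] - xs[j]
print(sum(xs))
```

j=1: xs[1] = 0-7 = -7 → [0, -7, 6, 3, 5]
j=2: xs[2] = (-7)-6 = -13 → [0, -7, -13, 3, 5]
j=3: xs[3] = (-13)-3 = -16 → [0, -7, -13, -16, 5]
j=4: xs[4] = (-16)-5 = -21 → [0, -7, -13, -16, -21]
sum = -57

-57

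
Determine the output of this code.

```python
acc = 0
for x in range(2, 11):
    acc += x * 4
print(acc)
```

x=2: acc = 0+2*4 = 8
x=3: acc = 8+3*4 = 20
x=4: acc = 20+4*4 = 36
x=5: acc = 36+5*4 = 56
x=6: acc = 56+6*4 = 80
x=7: acc = 80+7*4 = 108
x=8: acc = 108+8*4 = 140
x=9: acc = 140+9*4 = 176
x=10: acc = 176+10*4 = 216

216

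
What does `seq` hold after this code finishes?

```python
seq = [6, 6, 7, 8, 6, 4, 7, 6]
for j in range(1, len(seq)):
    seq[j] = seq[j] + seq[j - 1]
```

[6, 12, 19, 27, 33, 37, 44, 50]

j=1: seq[1] = 6+6 = 12 → [6, 12, 7, 8, 6, 4, 7, 6]
j=2: seq[2] = 7+12 = 19 → [6, 12, 19, 8, 6, 4, 7, 6]
j=3: seq[3] = 8+19 = 27 → [6, 12, 19, 27, 6, 4, 7, 6]
j=4: seq[4] = 6+27 = 33 → [6, 12, 19, 27, 33, 4, 7, 6]
j=5: seq[5] = 4+33 = 37 → [6, 12, 19, 27, 33, 37, 7, 6]
j=6: seq[6] = 7+37 = 44 → [6, 12, 19, 27, 33, 37, 44, 6]
j=7: seq[7] = 6+44 = 50 → [6, 12, 19, 27, 33, 37, 44, 50]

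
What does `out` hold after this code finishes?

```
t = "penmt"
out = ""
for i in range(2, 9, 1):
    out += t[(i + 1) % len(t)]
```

'mtpenmt'

i=2: add t[3]='m' → 'm'
i=3: add t[4]='t' → 'mt'
i=4: add t[0]='p' → 'mtp'
i=5: add t[1]='e' → 'mtpe'
i=6: add t[2]='n' → 'mtpen'
i=7: add t[3]='m' → 'mtpenm'
i=8: add t[4]='t' → 'mtpenmt'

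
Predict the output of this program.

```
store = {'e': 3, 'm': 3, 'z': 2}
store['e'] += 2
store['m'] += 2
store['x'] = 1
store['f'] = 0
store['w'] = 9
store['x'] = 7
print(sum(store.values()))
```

store['e'] = 3+2 = 5 → {'e': 5, 'm': 3, 'z': 2}
store['m'] = 3+2 = 5 → {'e': 5, 'm': 5, 'z': 2}
store['x'] = 1 → {'e': 5, 'm': 5, 'z': 2, 'x': 1}
store['f'] = 0 → {'e': 5, 'm': 5, 'z': 2, 'x': 1, 'f': 0}
store['w'] = 9 → {'e': 5, 'm': 5, 'z': 2, 'x': 1, 'f': 0, 'w': 9}
store['x'] = 7 → {'e': 5, 'm': 5, 'z': 2, 'x': 7, 'f': 0, 'w': 9}
sum of values = 28

28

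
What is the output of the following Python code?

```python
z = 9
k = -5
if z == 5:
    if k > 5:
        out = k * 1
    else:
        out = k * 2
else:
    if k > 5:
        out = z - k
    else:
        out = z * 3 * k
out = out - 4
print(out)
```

z=9, k=-5
z == 5 is False; k > 5 is False
→ out = z * 3 * k = -135
out = (-135)-4 = -139

-139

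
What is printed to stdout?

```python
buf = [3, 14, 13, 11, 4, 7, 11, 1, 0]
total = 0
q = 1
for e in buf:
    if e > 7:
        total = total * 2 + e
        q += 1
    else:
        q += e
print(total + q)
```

217

e=3: not >7; q=4
e=14: >7, total = 0*2+14 = 14; q=5
e=13: >7, total = 14*2+13 = 41; q=6
e=11: >7, total = 41*2+11 = 93; q=7
e=4: not >7; q=11
e=7: not >7; q=18
e=11: >7, total = 93*2+11 = 197; q=19
e=1: not >7; q=20
e=0: not >7; q=20
total+q = 197+20 = 217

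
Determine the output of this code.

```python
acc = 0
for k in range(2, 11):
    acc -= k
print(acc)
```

k=2: acc = 0-2 = -2
k=3: acc = (-2)-3 = -5
k=4: acc = (-5)-4 = -9
k=5: acc = (-9)-5 = -14
k=6: acc = (-14)-6 = -20
k=7: acc = (-20)-7 = -27
k=8: acc = (-27)-8 = -35
k=9: acc = (-35)-9 = -44
k=10: acc = (-44)-10 = -54

-54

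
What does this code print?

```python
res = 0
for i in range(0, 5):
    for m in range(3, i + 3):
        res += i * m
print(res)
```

i=1,m=3: res = 0+3 = 3
i=2,m=3: res = 3+6 = 9
i=2,m=4: res = 9+8 = 17
i=3,m=3: res = 17+9 = 26
i=3,m=4: res = 26+12 = 38
i=3,m=5: res = 38+15 = 53
i=4,m=3: res = 53+12 = 65
i=4,m=4: res = 65+16 = 81
i=4,m=5: res = 81+20 = 101
i=4,m=6: res = 101+24 = 125

125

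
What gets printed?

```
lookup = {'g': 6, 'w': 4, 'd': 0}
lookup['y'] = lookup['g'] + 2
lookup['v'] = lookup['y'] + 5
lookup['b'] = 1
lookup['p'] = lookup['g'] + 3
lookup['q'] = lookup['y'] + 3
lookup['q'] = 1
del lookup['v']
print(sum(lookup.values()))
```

29

lookup['y'] = lookup['g']+2 = 8 → {'g': 6, 'w': 4, 'd': 0, 'y': 8}
lookup['v'] = lookup['y']+5 = 13 → {'g': 6, 'w': 4, 'd': 0, 'y': 8, 'v': 13}
lookup['b'] = 1 → {'g': 6, 'w': 4, 'd': 0, 'y': 8, 'v': 13, 'b': 1}
lookup['p'] = lookup['g']+3 = 9 → {'g': 6, 'w': 4, 'd': 0, 'y': 8, 'v': 13, 'b': 1, 'p': 9}
lookup['q'] = lookup['y']+3 = 11 → {'g': 6, 'w': 4, 'd': 0, 'y': 8, 'v': 13, 'b': 1, 'p': 9, 'q': 11}
lookup['q'] = 1 → {'g': 6, 'w': 4, 'd': 0, 'y': 8, 'v': 13, 'b': 1, 'p': 9, 'q': 1}
del 'v' → {'g': 6, 'w': 4, 'd': 0, 'y': 8, 'b': 1, 'p': 9, 'q': 1}
sum of values = 29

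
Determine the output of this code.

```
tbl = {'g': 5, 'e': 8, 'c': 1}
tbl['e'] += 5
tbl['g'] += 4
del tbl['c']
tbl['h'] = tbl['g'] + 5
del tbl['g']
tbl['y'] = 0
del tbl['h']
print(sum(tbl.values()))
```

tbl['e'] = 8+5 = 13 → {'g': 5, 'e': 13, 'c': 1}
tbl['g'] = 5+4 = 9 → {'g': 9, 'e': 13, 'c': 1}
del 'c' → {'g': 9, 'e': 13}
tbl['h'] = tbl['g']+5 = 14 → {'g': 9, 'e': 13, 'h': 14}
del 'g' → {'e': 13, 'h': 14}
tbl['y'] = 0 → {'e': 13, 'h': 14, 'y': 0}
del 'h' → {'e': 13, 'y': 0}
sum of values = 13

13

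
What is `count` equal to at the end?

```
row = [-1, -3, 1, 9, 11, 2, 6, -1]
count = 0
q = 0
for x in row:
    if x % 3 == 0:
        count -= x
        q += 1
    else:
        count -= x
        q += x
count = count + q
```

-9

x=-1: not %3==0, count = 0-(-1) = 1; q=-1
x=-3: %3==0, count = 1-(-3) = 4; q=0
x=1: not %3==0, count = 4-1 = 3; q=1
x=9: %3==0, count = 3-9 = -6; q=2
x=11: not %3==0, count = (-6)-11 = -17; q=13
x=2: not %3==0, count = (-17)-2 = -19; q=15
x=6: %3==0, count = (-19)-6 = -25; q=16
x=-1: not %3==0, count = (-25)-(-1) = -24; q=15
count+q = (-24)+15 = -9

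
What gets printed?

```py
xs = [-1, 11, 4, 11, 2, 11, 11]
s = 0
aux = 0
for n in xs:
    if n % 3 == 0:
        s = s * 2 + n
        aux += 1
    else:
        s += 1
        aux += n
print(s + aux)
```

56

n=-1: not %3==0, s = 0+1 = 1; aux=-1
n=11: not %3==0, s = 1+1 = 2; aux=10
n=4: not %3==0, s = 2+1 = 3; aux=14
n=11: not %3==0, s = 3+1 = 4; aux=25
n=2: not %3==0, s = 4+1 = 5; aux=27
n=11: not %3==0, s = 5+1 = 6; aux=38
n=11: not %3==0, s = 6+1 = 7; aux=49
s+aux = 7+49 = 56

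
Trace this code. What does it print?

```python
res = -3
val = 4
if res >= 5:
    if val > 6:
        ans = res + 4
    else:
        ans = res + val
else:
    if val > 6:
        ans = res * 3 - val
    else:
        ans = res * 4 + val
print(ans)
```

res=-3, val=4
res >= 5 is False; val > 6 is False
→ ans = res * 4 + val = -8

-8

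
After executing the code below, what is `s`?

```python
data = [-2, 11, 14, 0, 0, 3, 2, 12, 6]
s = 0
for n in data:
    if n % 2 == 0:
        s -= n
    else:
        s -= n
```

n=-2: even, s = 0-(-2) = 2
n=11: not even, s = 2-11 = -9
n=14: even, s = (-9)-14 = -23
n=0: even, s = (-23)-0 = -23
n=0: even, s = (-23)-0 = -23
n=3: not even, s = (-23)-3 = -26
n=2: even, s = (-26)-2 = -28
n=12: even, s = (-28)-12 = -40
n=6: even, s = (-40)-6 = -46

-46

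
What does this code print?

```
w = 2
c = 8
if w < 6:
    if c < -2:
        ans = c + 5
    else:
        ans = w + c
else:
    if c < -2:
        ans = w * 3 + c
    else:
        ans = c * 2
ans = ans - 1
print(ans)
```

9

w=2, c=8
w < 6 is True; c < -2 is False
→ ans = w + c = 10
ans = 10-1 = 9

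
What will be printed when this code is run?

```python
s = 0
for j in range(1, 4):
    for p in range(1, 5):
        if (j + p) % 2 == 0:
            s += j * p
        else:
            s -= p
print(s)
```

12

j=1,p=1: even sum, s = 0+1 = 1
j=1,p=2: odd sum, s = 1-2 = -1
j=1,p=3: even sum, s = (-1)+3 = 2
j=1,p=4: odd sum, s = 2-4 = -2
j=2,p=1: odd sum, s = (-2)-1 = -3
j=2,p=2: even sum, s = (-3)+4 = 1
j=2,p=3: odd sum, s = 1-3 = -2
j=2,p=4: even sum, s = (-2)+8 = 6
j=3,p=1: even sum, s = 6+3 = 9
j=3,p=2: odd sum, s = 9-2 = 7
j=3,p=3: even sum, s = 7+9 = 16
j=3,p=4: odd sum, s = 16-4 = 12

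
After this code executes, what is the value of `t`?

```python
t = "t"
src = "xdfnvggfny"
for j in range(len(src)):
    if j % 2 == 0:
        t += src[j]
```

j=0: add 'x' → 'tx'
j=1: skip
j=2: add 'f' → 'txf'
j=3: skip
j=4: add 'v' → 'txfv'
j=5: skip
j=6: add 'g' → 'txfvg'
j=7: skip
j=8: add 'n' → 'txfvgn'
j=9: skip

'txfvgn'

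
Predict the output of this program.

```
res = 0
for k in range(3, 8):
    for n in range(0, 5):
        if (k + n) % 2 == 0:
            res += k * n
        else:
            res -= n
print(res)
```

k=3,n=0: odd sum, res = 0-0 = 0
k=3,n=1: even sum, res = 0+3 = 3
k=3,n=2: odd sum, res = 3-2 = 1
k=3,n=3: even sum, res = 1+9 = 10
k=3,n=4: odd sum, res = 10-4 = 6
k=4,n=0: even sum, res = 6+0 = 6
k=4,n=1: odd sum, res = 6-1 = 5
k=4,n=2: even sum, res = 5+8 = 13
k=4,n=3: odd sum, res = 13-3 = 10
k=4,n=4: even sum, res = 10+16 = 26
k=5,n=0: odd sum, res = 26-0 = 26
k=5,n=1: even sum, res = 26+5 = 31
k=5,n=2: odd sum, res = 31-2 = 29
k=5,n=3: even sum, res = 29+15 = 44
k=5,n=4: odd sum, res = 44-4 = 40
k=6,n=0: even sum, res = 40+0 = 40
k=6,n=1: odd sum, res = 40-1 = 39
k=6,n=2: even sum, res = 39+12 = 51
k=6,n=3: odd sum, res = 51-3 = 48
k=6,n=4: even sum, res = 48+24 = 72
k=7,n=0: odd sum, res = 72-0 = 72
k=7,n=1: even sum, res = 72+7 = 79
k=7,n=2: odd sum, res = 79-2 = 77
k=7,n=3: even sum, res = 77+21 = 98
k=7,n=4: odd sum, res = 98-4 = 94

94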